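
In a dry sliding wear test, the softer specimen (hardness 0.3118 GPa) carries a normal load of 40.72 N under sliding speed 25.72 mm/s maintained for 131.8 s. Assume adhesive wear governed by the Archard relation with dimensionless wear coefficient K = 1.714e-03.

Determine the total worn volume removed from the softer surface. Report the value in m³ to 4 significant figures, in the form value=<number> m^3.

value=7.588e-10 m^3

All working math keeps exact precision, and intermediates are printed rounded. Rounded once at the end, at four significant figures.
Convert: Sliding speed v = 25.72 mm/s = 0.02572 m/s. The distance L = v·t = 0.02572 m/s × 131.8 s = 3.390 m.
Convert: Hardness H = 0.3118 GPa = 3.118e+08 Pa.
SI base units throughout: W = 40.72 N, H = 3.118e+08 Pa, K = 1.714e-03.
Wear volume V = K·W·L/H = 1.714e-03 · 40.72 · 3.390 / 3.118e+08 = 7.588e-10 m³.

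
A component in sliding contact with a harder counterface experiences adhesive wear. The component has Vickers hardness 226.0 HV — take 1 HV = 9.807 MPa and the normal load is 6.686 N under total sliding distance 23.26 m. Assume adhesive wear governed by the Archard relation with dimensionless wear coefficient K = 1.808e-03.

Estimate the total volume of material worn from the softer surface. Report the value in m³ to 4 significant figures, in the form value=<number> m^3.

Shown intermediates are rounded, and the algebra holds full precision — rounded just once: four significant figures.
Hardness H = 226.0 HV × 9.807 MPa/HV = 2216 MPa = 2.216e+09 Pa.
As SI base values: W = 6.686 N, H = 2.216e+09 Pa, K = 1.808e-03.
Worn volume V = K·W·L/H = 1.808e-03 · 6.686 · 23.26 / 2.216e+09 = 1.269e-10 m³.

value=1.269e-10 m^3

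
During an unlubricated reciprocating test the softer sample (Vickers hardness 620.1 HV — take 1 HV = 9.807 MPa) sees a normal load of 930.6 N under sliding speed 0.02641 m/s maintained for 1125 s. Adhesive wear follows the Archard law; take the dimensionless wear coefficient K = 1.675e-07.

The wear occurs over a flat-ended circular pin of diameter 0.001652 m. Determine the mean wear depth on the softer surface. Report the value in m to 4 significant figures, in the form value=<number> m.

value=3.553e-07 m

Every step maintains exact precision; intermediates are printed rounded; one last rounding, at four significant digits.
Sliding distance L = v·t = 0.02641 m/s × 1125 s = 29.71 m.
Hardness H = 620.1 HV × 9.807 MPa/HV = 6081 MPa = 6.081e+09 Pa.
Contact area A = π·d²/4 = π·(0.001652 m)²/4 = 2.143e-06 m².
Working in SI base units: W = 930.6 N, H = 6.081e+09 Pa, K = 1.675e-07.
Archard volume V = K·W·L/H = 1.675e-07 · 930.6 · 29.71 / 6.081e+09 = 7.616e-13 m³.
Depth of wear h = V/A = 7.616e-13 / 2.143e-06 = 3.553e-07 m.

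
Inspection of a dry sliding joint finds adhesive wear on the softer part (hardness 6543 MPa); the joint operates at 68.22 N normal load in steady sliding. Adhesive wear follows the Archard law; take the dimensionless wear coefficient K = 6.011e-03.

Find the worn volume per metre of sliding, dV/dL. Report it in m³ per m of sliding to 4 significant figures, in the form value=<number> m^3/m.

value=6.267e-11 m^3/m

Each operation carries full float precision, and the intermediates are printed rounded, and a single final rounding, at 4 significant digits.
Convert: Hardness H = 6543 MPa = 6.543e+09 Pa.
Collected in SI base units: W = 68.22 N, H = 6.543e+09 Pa, K = 6.011e-03.
Rate of wear dV/dL = K·W/H (no L dependence): 6.011e-03 · 68.22 / 6.543e+09 = 6.267e-11 m³/m.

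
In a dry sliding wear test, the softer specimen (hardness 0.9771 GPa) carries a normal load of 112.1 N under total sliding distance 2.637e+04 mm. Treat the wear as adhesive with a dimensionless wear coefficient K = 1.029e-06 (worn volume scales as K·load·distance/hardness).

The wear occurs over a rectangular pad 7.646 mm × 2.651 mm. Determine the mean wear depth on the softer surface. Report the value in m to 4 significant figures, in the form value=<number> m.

All working math holds exact precision. Displayed values are rounded. Rounded once at the end: four significant digits.
Total distance L = 2.637e+04 mm = 26.37 m.
Hardness H = 0.9771 GPa = 9.771e+08 Pa.
Pad sides 7.646 mm × 2.651 mm = 0.007646 m × 0.002651 m. Contact area A = 0.007646 m × 0.002651 m = 2.027e-05 m².
In SI base units, W = 112.1 N, H = 9.771e+08 Pa, K = 1.029e-06.
Archard volume V = K·W·L/H = 1.029e-06 · 112.1 · 26.37 / 9.771e+08 = 3.113e-12 m³.
Depth h = V/A = 3.113e-12 / 2.027e-05 = 1.536e-07 m.

value=1.536e-07 m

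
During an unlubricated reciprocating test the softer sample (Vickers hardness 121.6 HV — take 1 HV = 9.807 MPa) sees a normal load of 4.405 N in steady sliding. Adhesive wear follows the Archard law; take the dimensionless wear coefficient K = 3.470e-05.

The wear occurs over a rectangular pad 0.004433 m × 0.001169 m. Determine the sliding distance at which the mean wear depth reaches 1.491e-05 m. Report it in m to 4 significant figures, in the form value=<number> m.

value=602.8 m

The intermediates are shown rounded; each operation holds full float precision, and one last rounding: four significant figures.
Convert: Hardness H = 121.6 HV × 9.807 MPa/HV = 1193 MPa = 1.193e+09 Pa.
Convert: Contact area A = 0.004433 m × 0.001169 m = 5.182e-06 m².
As SI base values: W = 4.405 N, H = 1.193e+09 Pa, K = 3.470e-05.
Volume at the limit: V_lim = h_lim·A = 1.491e-05 · 5.182e-06 = 7.727e-11 m³.
Life L = V_lim·H/(K·W) = 7.727e-11 · 1.193e+09 / (3.470e-05 · 4.405) = 602.8 m.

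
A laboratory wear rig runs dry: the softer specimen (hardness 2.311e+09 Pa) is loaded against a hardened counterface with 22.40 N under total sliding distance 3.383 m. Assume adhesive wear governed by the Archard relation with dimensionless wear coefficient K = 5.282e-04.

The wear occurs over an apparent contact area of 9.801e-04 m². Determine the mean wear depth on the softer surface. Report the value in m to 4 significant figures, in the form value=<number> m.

The algebra holds full precision. Printed values are rounded, and a single final rounding: four significant figures.
SI base units throughout: W = 22.40 N, H = 2.311e+09 Pa, K = 5.282e-04.
Wear volume V = K·W·L/H = 5.282e-04 · 22.40 · 3.383 / 2.311e+09 = 1.732e-11 m³.
Average depth h = V/A = 1.732e-11 / 9.801e-04 = 1.767e-08 m.

value=1.767e-08 m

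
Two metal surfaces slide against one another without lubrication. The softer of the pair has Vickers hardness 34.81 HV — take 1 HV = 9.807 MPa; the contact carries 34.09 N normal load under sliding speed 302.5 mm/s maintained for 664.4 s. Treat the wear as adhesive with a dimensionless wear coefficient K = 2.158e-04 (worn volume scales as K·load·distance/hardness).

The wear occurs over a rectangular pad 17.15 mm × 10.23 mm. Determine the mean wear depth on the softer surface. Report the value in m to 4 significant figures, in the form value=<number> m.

value=2.469e-05 m

The computation holds full precision; the intermediates are printed rounded. Rounded just once to four significant digits.
Sliding speed v = 302.5 mm/s = 0.3025 m/s. Total distance L = v·t = 0.3025 m/s × 664.4 s = 201.0 m.
Hardness H = 34.81 HV × 9.807 MPa/HV = 341.4 MPa = 3.414e+08 Pa.
Pad sides 17.15 mm × 10.23 mm = 0.01715 m × 0.01023 m. Contact area A = 0.01715 m × 0.01023 m = 1.754e-04 m².
In SI base units, W = 34.09 N, H = 3.414e+08 Pa, K = 2.158e-04.
Wear volume V = K·W·L/H = 2.158e-04 · 34.09 · 201.0 / 3.414e+08 = 4.331e-09 m³.
Depth h = V/A = 4.331e-09 / 1.754e-04 = 2.469e-05 m.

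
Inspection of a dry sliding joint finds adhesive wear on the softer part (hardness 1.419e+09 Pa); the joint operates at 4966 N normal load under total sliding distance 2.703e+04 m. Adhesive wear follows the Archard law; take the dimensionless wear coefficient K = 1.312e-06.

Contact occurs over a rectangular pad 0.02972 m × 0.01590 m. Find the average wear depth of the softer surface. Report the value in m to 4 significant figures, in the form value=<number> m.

Intermediates are displayed rounded, and all arithmetic carries full float precision. Rounded once at the end to 4 significant digits.
Contact area A = 0.02972 m × 0.01590 m = 4.725e-04 m².
SI base units throughout: W = 4966 N, H = 1.419e+09 Pa, K = 1.312e-06.
Volume removed: V = K·W·L/H = 1.312e-06 · 4966 · 2.703e+04 / 1.419e+09 = 1.241e-07 m³.
Depth h = V/A = 1.241e-07 / 4.725e-04 = 2.626e-04 m.

value=2.626e-04 m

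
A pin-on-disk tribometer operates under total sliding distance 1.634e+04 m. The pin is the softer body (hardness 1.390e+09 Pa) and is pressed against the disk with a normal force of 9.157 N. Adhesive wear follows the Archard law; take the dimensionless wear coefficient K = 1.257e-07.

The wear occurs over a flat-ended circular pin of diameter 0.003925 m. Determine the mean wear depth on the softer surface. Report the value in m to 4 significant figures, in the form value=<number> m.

The intermediates appear rounded; all working math holds exact precision; one final rounding, at 4 significant figures.
Convert: Contact area A = π·d²/4 = π·(0.003925 m)²/4 = 1.210e-05 m².
Expressed in SI base units: W = 9.157 N, H = 1.390e+09 Pa, K = 1.257e-07.
By Archard's law, V = K·W·L/H = 1.257e-07 · 9.157 · 1.634e+04 / 1.390e+09 = 1.353e-11 m³.
Mean wear depth h = V/A = 1.353e-11 / 1.210e-05 = 1.118e-06 m.

value=1.118e-06 m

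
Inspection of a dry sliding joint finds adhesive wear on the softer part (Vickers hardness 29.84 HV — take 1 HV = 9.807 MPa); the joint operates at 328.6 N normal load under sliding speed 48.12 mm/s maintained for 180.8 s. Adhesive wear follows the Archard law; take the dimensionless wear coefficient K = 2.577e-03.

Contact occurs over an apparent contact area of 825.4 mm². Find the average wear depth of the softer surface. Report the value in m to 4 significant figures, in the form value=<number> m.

The intermediates are displayed rounded; the algebra carries full float precision — one final rounding, at four significant digits.
Sliding speed v = 48.12 mm/s = 0.04812 m/s. The distance L = v·t = 0.04812 m/s × 180.8 s = 8.700 m.
Hardness H = 29.84 HV × 9.807 MPa/HV = 292.6 MPa = 2.926e+08 Pa.
Contact area A = 825.4 mm² = 8.254e-04 m².
In SI base units: W = 328.6 N, H = 2.926e+08 Pa, K = 2.577e-03.
Apply Archard: V = K·W·L/H = 2.577e-03 · 328.6 · 8.700 / 2.926e+08 = 2.518e-08 m³.
Depth of wear h = V/A = 2.518e-08 / 8.254e-04 = 3.050e-05 m.

value=3.050e-05 m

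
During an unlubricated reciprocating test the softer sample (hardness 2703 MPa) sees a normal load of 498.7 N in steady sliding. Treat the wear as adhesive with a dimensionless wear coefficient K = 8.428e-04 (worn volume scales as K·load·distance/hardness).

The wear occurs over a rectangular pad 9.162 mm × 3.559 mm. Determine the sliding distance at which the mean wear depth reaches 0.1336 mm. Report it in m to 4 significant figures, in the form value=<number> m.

Shown intermediates are rounded — the algebra maintains full float precision; a single final rounding to four significant digits.
Convert: Hardness H = 2703 MPa = 2.703e+09 Pa.
Convert: Pad sides 9.162 mm × 3.559 mm = 0.009162 m × 0.003559 m. Contact area A = 0.009162 m × 0.003559 m = 3.261e-05 m².
Convert: Depth limit h_lim = 0.1336 mm = 1.336e-04 m.
Working in SI base units: W = 498.7 N, H = 2.703e+09 Pa, K = 8.428e-04.
Wearable volume V_lim = h_lim·A = 1.336e-04 · 3.261e-05 = 4.356e-09 m³.
Thus life L = V_lim·H/(K·W) = 4.356e-09 · 2.703e+09 / (8.428e-04 · 498.7) = 28.02 m.

value=28.02 m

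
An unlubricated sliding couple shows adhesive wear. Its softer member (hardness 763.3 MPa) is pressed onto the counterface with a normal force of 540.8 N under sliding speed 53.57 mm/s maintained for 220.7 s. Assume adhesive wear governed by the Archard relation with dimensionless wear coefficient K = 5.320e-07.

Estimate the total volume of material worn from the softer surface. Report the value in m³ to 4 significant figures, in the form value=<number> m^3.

The intermediates are printed rounded, and each operation maintains exact precision; a lone final rounding, at four significant figures.
Sliding speed v = 53.57 mm/s = 0.05357 m/s. Sliding distance L = v·t = 0.05357 m/s × 220.7 s = 11.82 m.
Hardness H = 763.3 MPa = 7.633e+08 Pa.
Expressed in SI base units: W = 540.8 N, H = 7.633e+08 Pa, K = 5.320e-07.
Worn volume V = K·W·L/H = 5.320e-07 · 540.8 · 11.82 / 7.633e+08 = 4.456e-12 m³.

value=4.456e-12 m^3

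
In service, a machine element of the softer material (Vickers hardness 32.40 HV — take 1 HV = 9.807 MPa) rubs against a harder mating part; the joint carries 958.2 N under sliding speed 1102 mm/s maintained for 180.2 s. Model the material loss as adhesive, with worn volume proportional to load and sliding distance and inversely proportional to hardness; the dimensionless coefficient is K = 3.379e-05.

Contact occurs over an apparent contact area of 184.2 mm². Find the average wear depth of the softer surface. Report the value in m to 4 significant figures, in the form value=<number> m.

The intermediates appear rounded, and the algebra maintains full precision, and rounded once at the end to four significant digits.
Sliding speed v = 1102 mm/s = 1.102 m/s. Sliding distance L = v·t = 1.102 m/s × 180.2 s = 198.6 m.
Hardness H = 32.40 HV × 9.807 MPa/HV = 317.7 MPa = 3.177e+08 Pa.
Contact area A = 184.2 mm² = 1.842e-04 m².
In SI base units: W = 958.2 N, H = 3.177e+08 Pa, K = 3.379e-05.
Wear volume V = K·W·L/H = 3.379e-05 · 958.2 · 198.6 / 3.177e+08 = 2.023e-08 m³.
Average depth h = V/A = 2.023e-08 / 1.842e-04 = 1.099e-04 m.

value=1.099e-04 m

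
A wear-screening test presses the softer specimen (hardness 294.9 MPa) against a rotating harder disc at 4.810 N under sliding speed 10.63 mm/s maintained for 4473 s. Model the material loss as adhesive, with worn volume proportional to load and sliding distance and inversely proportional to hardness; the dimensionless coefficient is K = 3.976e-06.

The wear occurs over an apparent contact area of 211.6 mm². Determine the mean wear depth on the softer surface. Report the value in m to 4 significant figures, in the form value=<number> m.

value=1.457e-08 m

The algebra holds exact precision; intermediates are printed rounded, and one last rounding: four significant digits.
Sliding speed v = 10.63 mm/s = 0.01063 m/s. The distance L = v·t = 0.01063 m/s × 4473 s = 47.55 m.
Hardness H = 294.9 MPa = 2.949e+08 Pa.
Contact area A = 211.6 mm² = 2.116e-04 m².
As SI base values: W = 4.810 N, H = 2.949e+08 Pa, K = 3.976e-06.
Archard relation: V = K·W·L/H = 3.976e-06 · 4.810 · 47.55 / 2.949e+08 = 3.084e-12 m³.
Average depth h = V/A = 3.084e-12 / 2.116e-04 = 1.457e-08 m.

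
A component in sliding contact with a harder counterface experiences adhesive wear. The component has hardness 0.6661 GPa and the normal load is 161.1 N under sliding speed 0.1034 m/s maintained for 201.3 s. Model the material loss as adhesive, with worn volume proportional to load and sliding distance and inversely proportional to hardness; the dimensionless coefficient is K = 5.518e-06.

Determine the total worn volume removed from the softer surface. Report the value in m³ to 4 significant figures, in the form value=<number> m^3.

The algebra holds full float precision — intermediate values appear rounded — rounded just once, at 4 significant digits.
Convert: Total distance L = v·t = 0.1034 m/s × 201.3 s = 20.81 m.
Convert: Hardness H = 0.6661 GPa = 6.661e+08 Pa.
In SI base units, W = 161.1 N, H = 6.661e+08 Pa, K = 5.518e-06.
Archard relation: V = K·W·L/H = 5.518e-06 · 161.1 · 20.81 / 6.661e+08 = 2.778e-11 m³.

value=2.778e-11 m^3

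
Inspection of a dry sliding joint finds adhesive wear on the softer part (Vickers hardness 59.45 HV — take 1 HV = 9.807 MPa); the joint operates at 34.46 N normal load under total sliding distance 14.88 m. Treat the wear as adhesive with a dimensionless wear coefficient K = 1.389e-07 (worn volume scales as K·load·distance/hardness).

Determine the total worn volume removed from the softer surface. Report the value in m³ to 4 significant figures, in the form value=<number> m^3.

The computation holds full float precision — the intermediates are printed rounded; a single final rounding, at 4 significant digits.
Convert: Hardness H = 59.45 HV × 9.807 MPa/HV = 583.0 MPa = 5.830e+08 Pa.
In SI base units, W = 34.46 N, H = 5.830e+08 Pa, K = 1.389e-07.
Apply Archard: V = K·W·L/H = 1.389e-07 · 34.46 · 14.88 / 5.830e+08 = 1.222e-13 m³.

value=1.222e-13 m^3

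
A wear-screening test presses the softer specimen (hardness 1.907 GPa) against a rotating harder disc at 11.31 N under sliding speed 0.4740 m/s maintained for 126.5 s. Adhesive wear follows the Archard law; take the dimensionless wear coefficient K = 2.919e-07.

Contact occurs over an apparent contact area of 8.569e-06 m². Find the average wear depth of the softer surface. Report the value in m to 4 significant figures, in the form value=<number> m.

value=1.211e-08 m

Intermediates are printed rounded. The algebra maintains full float precision. Rounded once at the end: four significant digits.
Convert: The distance L = v·t = 0.4740 m/s × 126.5 s = 59.96 m.
Convert: Hardness H = 1.907 GPa = 1.907e+09 Pa.
Restated in SI base units: W = 11.31 N, H = 1.907e+09 Pa, K = 2.919e-07.
By Archard's law, V = K·W·L/H = 2.919e-07 · 11.31 · 59.96 / 1.907e+09 = 1.038e-13 m³.
Mean wear depth h = V/A = 1.038e-13 / 8.569e-06 = 1.211e-08 m.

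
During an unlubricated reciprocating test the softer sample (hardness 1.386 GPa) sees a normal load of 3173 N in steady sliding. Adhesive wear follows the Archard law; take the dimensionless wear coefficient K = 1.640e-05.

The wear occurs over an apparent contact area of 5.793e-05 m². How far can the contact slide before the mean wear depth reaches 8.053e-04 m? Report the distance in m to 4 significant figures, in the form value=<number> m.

All working math carries full precision. Shown intermediates are rounded. Rounded once at the end: 4 significant digits.
Convert: Hardness H = 1.386 GPa = 1.386e+09 Pa.
Collected in SI base units: W = 3173 N, H = 1.386e+09 Pa, K = 1.640e-05.
Permissible volume V_lim = h_lim·A = 8.053e-04 · 5.793e-05 = 4.665e-08 m³.
Thus life L = V_lim·H/(K·W) = 4.665e-08 · 1.386e+09 / (1.640e-05 · 3173) = 1243 m.

value=1243 m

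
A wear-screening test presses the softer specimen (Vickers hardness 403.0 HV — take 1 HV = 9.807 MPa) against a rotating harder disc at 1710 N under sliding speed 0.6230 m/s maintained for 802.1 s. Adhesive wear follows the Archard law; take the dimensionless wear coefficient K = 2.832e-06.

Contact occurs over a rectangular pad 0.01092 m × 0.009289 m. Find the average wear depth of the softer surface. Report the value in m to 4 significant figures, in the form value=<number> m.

The intermediates are printed rounded. Every step maintains full float precision. Rounded once at the end, at 4 significant digits.
Total distance L = v·t = 0.6230 m/s × 802.1 s = 499.7 m.
Hardness H = 403.0 HV × 9.807 MPa/HV = 3952 MPa = 3.952e+09 Pa.
Contact area A = 0.01092 m × 0.009289 m = 1.014e-04 m².
Expressed in SI base units: W = 1710 N, H = 3.952e+09 Pa, K = 2.832e-06.
Archard volume V = K·W·L/H = 2.832e-06 · 1710 · 499.7 / 3.952e+09 = 6.123e-10 m³.
Average depth h = V/A = 6.123e-10 / 1.014e-04 = 6.036e-06 m.

value=6.036e-06 m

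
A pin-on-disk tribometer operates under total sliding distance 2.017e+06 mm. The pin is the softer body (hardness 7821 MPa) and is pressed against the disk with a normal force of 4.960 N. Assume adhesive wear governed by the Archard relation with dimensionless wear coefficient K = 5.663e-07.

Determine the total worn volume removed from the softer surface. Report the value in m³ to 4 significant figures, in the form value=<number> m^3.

value=7.244e-13 m^3

Every step holds exact precision. Intermediates are shown rounded — a single final rounding, at four significant figures.
Convert: Sliding distance L = 2.017e+06 mm = 2017 m.
Convert: Hardness H = 7821 MPa = 7.821e+09 Pa.
Restated in SI base units: W = 4.960 N, H = 7.821e+09 Pa, K = 5.663e-07.
Apply Archard: V = K·W·L/H = 5.663e-07 · 4.960 · 2017 / 7.821e+09 = 7.244e-13 m³.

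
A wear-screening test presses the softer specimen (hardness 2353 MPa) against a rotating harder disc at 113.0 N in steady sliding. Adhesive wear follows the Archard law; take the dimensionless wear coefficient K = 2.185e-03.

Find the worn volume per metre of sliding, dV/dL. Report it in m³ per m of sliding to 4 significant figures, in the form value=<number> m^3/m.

The intermediates appear rounded — the algebra maintains full float precision, and one last rounding: 4 significant digits.
Hardness H = 2353 MPa = 2.353e+09 Pa.
Expressed in SI base units: W = 113.0 N, H = 2.353e+09 Pa, K = 2.185e-03.
The wear rate dV/dL = K·W/H, so: 2.185e-03 · 113.0 / 2.353e+09 = 1.049e-10 m³/m.

value=1.049e-10 m^3/m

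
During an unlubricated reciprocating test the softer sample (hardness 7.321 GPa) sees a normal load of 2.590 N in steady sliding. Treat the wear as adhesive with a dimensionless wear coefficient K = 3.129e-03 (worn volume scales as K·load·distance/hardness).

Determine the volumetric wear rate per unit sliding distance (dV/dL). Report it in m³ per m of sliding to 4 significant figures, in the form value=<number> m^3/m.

Intermediate values are displayed rounded — each operation runs at exact precision, and rounded once at the end, at 4 significant digits.
Convert: Hardness H = 7.321 GPa = 7.321e+09 Pa.
Restated in SI base units: W = 2.590 N, H = 7.321e+09 Pa, K = 3.129e-03.
The wear rate dV/dL = K·W/H — distance-free: 3.129e-03 · 2.590 / 7.321e+09 = 1.107e-12 m³/m.

value=1.107e-12 m^3/m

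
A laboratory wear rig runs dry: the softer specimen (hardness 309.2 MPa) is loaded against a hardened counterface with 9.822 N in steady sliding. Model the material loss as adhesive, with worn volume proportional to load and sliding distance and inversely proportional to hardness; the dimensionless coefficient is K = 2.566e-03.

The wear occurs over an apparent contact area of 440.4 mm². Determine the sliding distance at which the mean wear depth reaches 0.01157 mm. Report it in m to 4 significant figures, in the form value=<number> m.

Intermediates are printed rounded — every step holds full precision; a single final rounding, at 4 significant figures.
Hardness H = 309.2 MPa = 3.092e+08 Pa.
Contact area A = 440.4 mm² = 4.404e-04 m².
Depth limit h_lim = 0.01157 mm = 1.157e-05 m.
As SI base values: W = 9.822 N, H = 3.092e+08 Pa, K = 2.566e-03.
Permissible volume V_lim = h_lim·A = 1.157e-05 · 4.404e-04 = 5.095e-09 m³.
Thus life L = V_lim·H/(K·W) = 5.095e-09 · 3.092e+08 / (2.566e-03 · 9.822) = 62.51 m.

value=62.51 m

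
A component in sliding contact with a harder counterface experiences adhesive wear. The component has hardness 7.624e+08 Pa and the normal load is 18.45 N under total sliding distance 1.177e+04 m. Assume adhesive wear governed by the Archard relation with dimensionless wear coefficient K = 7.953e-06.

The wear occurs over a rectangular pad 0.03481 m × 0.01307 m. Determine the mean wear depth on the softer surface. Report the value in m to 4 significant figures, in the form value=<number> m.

Intermediates are displayed rounded — all arithmetic runs at exact precision — one final rounding: 4 significant figures.
Convert: Contact area A = 0.03481 m × 0.01307 m = 4.550e-04 m².
Restated in SI base units: W = 18.45 N, H = 7.624e+08 Pa, K = 7.953e-06.
Apply Archard: V = K·W·L/H = 7.953e-06 · 18.45 · 1.177e+04 / 7.624e+08 = 2.265e-09 m³.
Depth h = V/A = 2.265e-09 / 4.550e-04 = 4.979e-06 m.

value=4.979e-06 m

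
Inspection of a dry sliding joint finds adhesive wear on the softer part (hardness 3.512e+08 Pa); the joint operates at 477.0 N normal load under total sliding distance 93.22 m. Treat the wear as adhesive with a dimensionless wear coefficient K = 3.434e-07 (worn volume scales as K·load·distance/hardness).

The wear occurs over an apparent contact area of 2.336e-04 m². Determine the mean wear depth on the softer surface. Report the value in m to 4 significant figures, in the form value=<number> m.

The algebra maintains exact precision; the intermediates appear rounded; rounded once at the end to four significant figures.
In SI base units, W = 477.0 N, H = 3.512e+08 Pa, K = 3.434e-07.
Apply Archard: V = K·W·L/H = 3.434e-07 · 477.0 · 93.22 / 3.512e+08 = 4.348e-11 m³.
Wear depth h = V/A = 4.348e-11 / 2.336e-04 = 1.861e-07 m.

value=1.861e-07 m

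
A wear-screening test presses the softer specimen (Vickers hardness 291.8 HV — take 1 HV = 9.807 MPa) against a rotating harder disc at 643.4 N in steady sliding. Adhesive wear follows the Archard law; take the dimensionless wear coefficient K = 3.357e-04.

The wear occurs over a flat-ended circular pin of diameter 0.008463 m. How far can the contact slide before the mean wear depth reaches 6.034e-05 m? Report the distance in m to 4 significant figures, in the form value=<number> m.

All arithmetic carries full float precision, and quoted intermediates are rounded, and rounded once at the end to four significant figures.
Hardness H = 291.8 HV × 9.807 MPa/HV = 2862 MPa = 2.862e+09 Pa.
Contact area A = π·d²/4 = π·(0.008463 m)²/4 = 5.625e-05 m².
Collected in SI base units: W = 643.4 N, H = 2.862e+09 Pa, K = 3.357e-04.
Permissible volume V_lim = h_lim·A = 6.034e-05 · 5.625e-05 = 3.394e-09 m³.
Thus life L = V_lim·H/(K·W) = 3.394e-09 · 2.862e+09 / (3.357e-04 · 643.4) = 44.97 m.

value=44.97 m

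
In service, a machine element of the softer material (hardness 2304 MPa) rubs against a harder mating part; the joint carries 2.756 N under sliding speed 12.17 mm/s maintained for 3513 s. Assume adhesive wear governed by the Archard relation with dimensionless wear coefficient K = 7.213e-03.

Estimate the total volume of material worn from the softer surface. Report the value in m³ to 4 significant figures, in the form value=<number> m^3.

value=3.689e-10 m^3

Intermediates appear rounded; each operation holds exact precision, and one final rounding: four significant figures.
Convert: Sliding speed v = 12.17 mm/s = 0.01217 m/s. The distance L = v·t = 0.01217 m/s × 3513 s = 42.75 m.
Convert: Hardness H = 2304 MPa = 2.304e+09 Pa.
Restated in SI base units: W = 2.756 N, H = 2.304e+09 Pa, K = 7.213e-03.
The Archard volume V = K·W·L/H = 7.213e-03 · 2.756 · 42.75 / 2.304e+09 = 3.689e-10 m³.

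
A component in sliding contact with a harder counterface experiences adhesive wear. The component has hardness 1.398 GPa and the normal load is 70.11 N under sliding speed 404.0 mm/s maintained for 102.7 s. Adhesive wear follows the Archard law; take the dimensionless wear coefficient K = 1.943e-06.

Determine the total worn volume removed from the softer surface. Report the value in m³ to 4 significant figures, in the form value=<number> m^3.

Intermediates are shown rounded, and all arithmetic carries full float precision; rounded just once, at four significant digits.
Sliding speed v = 404.0 mm/s = 0.4040 m/s. Distance covered L = v·t = 0.4040 m/s × 102.7 s = 41.49 m.
Hardness H = 1.398 GPa = 1.398e+09 Pa.
Restated in SI base units: W = 70.11 N, H = 1.398e+09 Pa, K = 1.943e-06.
Worn volume V = K·W·L/H = 1.943e-06 · 70.11 · 41.49 / 1.398e+09 = 4.043e-12 m³.

value=4.043e-12 m^3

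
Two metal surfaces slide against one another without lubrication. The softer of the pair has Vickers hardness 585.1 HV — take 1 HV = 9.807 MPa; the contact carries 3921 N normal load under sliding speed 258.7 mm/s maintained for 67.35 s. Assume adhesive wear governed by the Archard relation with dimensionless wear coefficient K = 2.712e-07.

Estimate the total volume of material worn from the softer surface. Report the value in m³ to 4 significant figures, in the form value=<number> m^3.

Shown intermediates are rounded; the algebra maintains exact precision — one final rounding: four significant digits.
Sliding speed v = 258.7 mm/s = 0.2587 m/s. Total distance L = v·t = 0.2587 m/s × 67.35 s = 17.42 m.
Hardness H = 585.1 HV × 9.807 MPa/HV = 5738 MPa = 5.738e+09 Pa.
Restated in SI base units: W = 3921 N, H = 5.738e+09 Pa, K = 2.712e-07.
The Archard volume V = K·W·L/H = 2.712e-07 · 3921 · 17.42 / 5.738e+09 = 3.229e-12 m³.

value=3.229e-12 m^3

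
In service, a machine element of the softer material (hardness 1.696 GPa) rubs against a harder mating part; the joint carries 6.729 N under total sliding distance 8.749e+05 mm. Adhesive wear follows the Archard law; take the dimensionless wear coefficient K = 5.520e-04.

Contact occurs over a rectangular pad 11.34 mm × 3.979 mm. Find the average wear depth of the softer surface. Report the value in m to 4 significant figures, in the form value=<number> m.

value=4.247e-05 m

Intermediate values are displayed rounded. The algebra runs at full precision — a single final rounding: four significant digits.
Convert: Path length L = 8.749e+05 mm = 874.9 m.
Convert: Hardness H = 1.696 GPa = 1.696e+09 Pa.
Convert: Pad sides 11.34 mm × 3.979 mm = 0.01134 m × 0.003979 m. Contact area A = 0.01134 m × 0.003979 m = 4.512e-05 m².
In SI base units: W = 6.729 N, H = 1.696e+09 Pa, K = 5.520e-04.
The Archard volume V = K·W·L/H = 5.520e-04 · 6.729 · 874.9 / 1.696e+09 = 1.916e-09 m³.
Average depth h = V/A = 1.916e-09 / 4.512e-05 = 4.247e-05 m.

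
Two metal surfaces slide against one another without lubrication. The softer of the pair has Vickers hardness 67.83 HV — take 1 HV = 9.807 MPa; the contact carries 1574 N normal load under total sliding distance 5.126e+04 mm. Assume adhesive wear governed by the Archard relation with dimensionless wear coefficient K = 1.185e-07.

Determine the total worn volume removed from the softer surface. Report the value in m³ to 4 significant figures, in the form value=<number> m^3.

Quoted intermediates are rounded — each operation keeps full float precision. Rounded just once: 4 significant figures.
Distance L = 5.126e+04 mm = 51.26 m.
Hardness H = 67.83 HV × 9.807 MPa/HV = 665.2 MPa = 6.652e+08 Pa.
In SI base units: W = 1574 N, H = 6.652e+08 Pa, K = 1.185e-07.
By Archard's law, V = K·W·L/H = 1.185e-07 · 1574 · 51.26 / 6.652e+08 = 1.437e-11 m³.

value=1.437e-11 m^3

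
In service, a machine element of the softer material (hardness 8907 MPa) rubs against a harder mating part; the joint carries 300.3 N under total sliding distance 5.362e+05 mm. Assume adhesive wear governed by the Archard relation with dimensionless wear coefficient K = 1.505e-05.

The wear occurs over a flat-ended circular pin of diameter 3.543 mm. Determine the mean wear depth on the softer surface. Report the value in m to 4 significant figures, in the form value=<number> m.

Intermediate values are shown rounded. Every step maintains full precision, and a lone final rounding, at 4 significant figures.
The distance L = 5.362e+05 mm = 536.2 m.
Hardness H = 8907 MPa = 8.907e+09 Pa.
Pin diameter d = 3.543 mm = 0.003543 m. Contact area A = π·d²/4 = π·(0.003543 m)²/4 = 9.859e-06 m².
As SI base values: W = 300.3 N, H = 8.907e+09 Pa, K = 1.505e-05.
Volume removed: V = K·W·L/H = 1.505e-05 · 300.3 · 536.2 / 8.907e+09 = 2.721e-10 m³.
Wear depth h = V/A = 2.721e-10 / 9.859e-06 = 2.760e-05 m.

value=2.760e-05 m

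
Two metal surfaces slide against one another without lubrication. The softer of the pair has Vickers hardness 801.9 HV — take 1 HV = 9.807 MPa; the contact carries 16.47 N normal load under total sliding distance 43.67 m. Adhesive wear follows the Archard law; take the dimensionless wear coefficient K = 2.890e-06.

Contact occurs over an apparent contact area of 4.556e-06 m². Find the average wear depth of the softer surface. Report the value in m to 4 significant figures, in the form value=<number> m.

Intermediate values are displayed rounded. All arithmetic holds full precision; rounded once at the end: four significant figures.
Hardness H = 801.9 HV × 9.807 MPa/HV = 7864 MPa = 7.864e+09 Pa.
In SI base units, W = 16.47 N, H = 7.864e+09 Pa, K = 2.890e-06.
Worn volume V = K·W·L/H = 2.890e-06 · 16.47 · 43.67 / 7.864e+09 = 2.643e-13 m³.
Average depth h = V/A = 2.643e-13 / 4.556e-06 = 5.801e-08 m.

value=5.801e-08 m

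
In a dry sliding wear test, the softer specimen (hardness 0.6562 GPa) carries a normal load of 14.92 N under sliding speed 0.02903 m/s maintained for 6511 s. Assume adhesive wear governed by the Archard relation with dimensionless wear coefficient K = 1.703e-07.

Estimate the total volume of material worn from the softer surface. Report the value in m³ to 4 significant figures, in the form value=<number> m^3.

value=7.319e-13 m^3

The algebra runs at exact precision, and displayed values are rounded, and rounded once at the end to 4 significant digits.
Sliding distance L = v·t = 0.02903 m/s × 6511 s = 189.0 m.
Hardness H = 0.6562 GPa = 6.562e+08 Pa.
SI base units throughout: W = 14.92 N, H = 6.562e+08 Pa, K = 1.703e-07.
The Archard volume V = K·W·L/H = 1.703e-07 · 14.92 · 189.0 / 6.562e+08 = 7.319e-13 m³.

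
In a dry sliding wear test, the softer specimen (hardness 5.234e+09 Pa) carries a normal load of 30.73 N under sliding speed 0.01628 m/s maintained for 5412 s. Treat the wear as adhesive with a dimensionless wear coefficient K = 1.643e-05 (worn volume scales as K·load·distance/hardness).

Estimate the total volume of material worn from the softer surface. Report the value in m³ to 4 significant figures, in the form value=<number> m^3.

Intermediates are printed rounded — each operation keeps full float precision, and a lone final rounding to 4 significant digits.
Convert: Sliding distance L = v·t = 0.01628 m/s × 5412 s = 88.11 m.
In SI base units, W = 30.73 N, H = 5.234e+09 Pa, K = 1.643e-05.
Apply Archard: V = K·W·L/H = 1.643e-05 · 30.73 · 88.11 / 5.234e+09 = 8.499e-12 m³.

value=8.499e-12 m^3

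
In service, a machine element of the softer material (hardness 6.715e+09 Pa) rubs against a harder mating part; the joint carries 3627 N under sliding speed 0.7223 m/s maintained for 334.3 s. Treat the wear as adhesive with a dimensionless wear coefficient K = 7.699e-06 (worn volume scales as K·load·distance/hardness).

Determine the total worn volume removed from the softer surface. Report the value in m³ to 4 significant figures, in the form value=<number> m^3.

value=1.004e-09 m^3

Each operation carries full precision, and displayed values are rounded — a single final rounding to 4 significant figures.
Distance L = v·t = 0.7223 m/s × 334.3 s = 241.5 m.
Collected in SI base units: W = 3627 N, H = 6.715e+09 Pa, K = 7.699e-06.
Apply Archard: V = K·W·L/H = 7.699e-06 · 3627 · 241.5 / 6.715e+09 = 1.004e-09 m³.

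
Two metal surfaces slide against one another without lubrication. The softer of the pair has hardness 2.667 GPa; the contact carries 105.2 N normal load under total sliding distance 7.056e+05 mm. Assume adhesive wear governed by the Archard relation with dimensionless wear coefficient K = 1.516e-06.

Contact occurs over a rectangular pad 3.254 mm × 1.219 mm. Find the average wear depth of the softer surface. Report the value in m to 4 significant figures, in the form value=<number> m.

The intermediates appear rounded, and the computation keeps full precision. Rounded once at the end to four significant figures.
Convert: Total distance L = 7.056e+05 mm = 705.6 m.
Convert: Hardness H = 2.667 GPa = 2.667e+09 Pa.
Convert: Pad sides 3.254 mm × 1.219 mm = 0.003254 m × 0.001219 m. Contact area A = 0.003254 m × 0.001219 m = 3.967e-06 m².
Collected in SI base units: W = 105.2 N, H = 2.667e+09 Pa, K = 1.516e-06.
Archard relation: V = K·W·L/H = 1.516e-06 · 105.2 · 705.6 / 2.667e+09 = 4.219e-11 m³.
Mean wear depth h = V/A = 4.219e-11 / 3.967e-06 = 1.064e-05 m.

value=1.064e-05 m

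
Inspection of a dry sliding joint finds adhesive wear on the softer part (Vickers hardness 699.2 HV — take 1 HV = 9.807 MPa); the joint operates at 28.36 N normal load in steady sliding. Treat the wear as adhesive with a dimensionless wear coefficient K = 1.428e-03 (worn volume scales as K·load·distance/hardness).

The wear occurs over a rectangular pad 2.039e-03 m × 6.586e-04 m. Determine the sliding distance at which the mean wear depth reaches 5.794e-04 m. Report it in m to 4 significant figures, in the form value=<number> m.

Intermediates appear rounded. All arithmetic runs at exact precision; one final rounding: 4 significant figures.
Hardness H = 699.2 HV × 9.807 MPa/HV = 6857 MPa = 6.857e+09 Pa.
Contact area A = 2.039e-03 m × 6.586e-04 m = 1.343e-06 m².
In SI base units, W = 28.36 N, H = 6.857e+09 Pa, K = 1.428e-03.
Allowed volume V_lim = h_lim·A = 5.794e-04 · 1.343e-06 = 7.781e-10 m³.
So the life L = V_lim·H/(K·W) = 7.781e-10 · 6.857e+09 / (1.428e-03 · 28.36) = 131.7 m.

value=131.7 m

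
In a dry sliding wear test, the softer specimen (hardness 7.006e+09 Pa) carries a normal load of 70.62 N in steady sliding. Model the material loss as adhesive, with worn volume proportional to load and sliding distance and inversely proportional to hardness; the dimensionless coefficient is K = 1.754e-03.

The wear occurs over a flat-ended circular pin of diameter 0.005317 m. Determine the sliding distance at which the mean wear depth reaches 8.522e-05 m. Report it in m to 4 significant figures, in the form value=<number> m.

value=107.0 m

The algebra maintains full float precision, and quoted intermediates are rounded — rounded just once, at four significant digits.
Convert: Contact area A = π·d²/4 = π·(0.005317 m)²/4 = 2.220e-05 m².
In SI base units, W = 70.62 N, H = 7.006e+09 Pa, K = 1.754e-03.
Volume at the limit: V_lim = h_lim·A = 8.522e-05 · 2.220e-05 = 1.892e-09 m³.
Sliding life L = V_lim·H/(K·W) = 1.892e-09 · 7.006e+09 / (1.754e-03 · 70.62) = 107.0 m.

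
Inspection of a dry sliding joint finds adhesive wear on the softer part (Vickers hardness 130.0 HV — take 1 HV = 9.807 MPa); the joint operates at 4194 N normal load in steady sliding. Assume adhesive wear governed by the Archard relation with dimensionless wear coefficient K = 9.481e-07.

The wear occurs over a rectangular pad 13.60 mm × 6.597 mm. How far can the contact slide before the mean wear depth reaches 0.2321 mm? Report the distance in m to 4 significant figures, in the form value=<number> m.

Quoted intermediates are rounded, and all arithmetic holds full float precision. Rounded just once, at 4 significant digits.
Convert: Hardness H = 130.0 HV × 9.807 MPa/HV = 1275 MPa = 1.275e+09 Pa.
Convert: Pad sides 13.60 mm × 6.597 mm = 0.01360 m × 0.006597 m. Contact area A = 0.01360 m × 0.006597 m = 8.972e-05 m².
Convert: Depth limit h_lim = 0.2321 mm = 2.321e-04 m.
Working in SI base units: W = 4194 N, H = 1.275e+09 Pa, K = 9.481e-07.
Volume at the limit: V_lim = h_lim·A = 2.321e-04 · 8.972e-05 = 2.082e-08 m³.
So the life L = V_lim·H/(K·W) = 2.082e-08 · 1.275e+09 / (9.481e-07 · 4194) = 6677 m.

value=6677 m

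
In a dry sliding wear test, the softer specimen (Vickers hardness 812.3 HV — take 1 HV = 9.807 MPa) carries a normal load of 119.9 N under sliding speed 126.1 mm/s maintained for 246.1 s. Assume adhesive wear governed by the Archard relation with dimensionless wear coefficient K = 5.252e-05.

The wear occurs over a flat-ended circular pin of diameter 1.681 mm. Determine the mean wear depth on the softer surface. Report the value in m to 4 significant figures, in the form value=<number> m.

Every step runs at full precision. The intermediates are printed rounded. Rounded just once to four significant figures.
Convert: Sliding speed v = 126.1 mm/s = 0.1261 m/s. Total distance L = v·t = 0.1261 m/s × 246.1 s = 31.03 m.
Convert: Hardness H = 812.3 HV × 9.807 MPa/HV = 7966 MPa = 7.966e+09 Pa.
Convert: Pin diameter d = 1.681 mm = 0.001681 m. Contact area A = π·d²/4 = π·(0.001681 m)²/4 = 2.219e-06 m².
Collected in SI base units: W = 119.9 N, H = 7.966e+09 Pa, K = 5.252e-05.
Archard volume V = K·W·L/H = 5.252e-05 · 119.9 · 31.03 / 7.966e+09 = 2.453e-11 m³.
Average depth h = V/A = 2.453e-11 / 2.219e-06 = 1.105e-05 m.

value=1.105e-05 m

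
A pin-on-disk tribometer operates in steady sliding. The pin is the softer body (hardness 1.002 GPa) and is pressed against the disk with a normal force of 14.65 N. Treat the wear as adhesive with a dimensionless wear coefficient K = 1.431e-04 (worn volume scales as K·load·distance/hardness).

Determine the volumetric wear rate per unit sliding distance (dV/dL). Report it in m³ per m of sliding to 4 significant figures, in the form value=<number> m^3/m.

The algebra carries exact precision. Quoted intermediates are rounded — a single final rounding to four significant digits.
Convert: Hardness H = 1.002 GPa = 1.002e+09 Pa.
As SI base values: W = 14.65 N, H = 1.002e+09 Pa, K = 1.431e-04.
Volumetric rate dV/dL = K·W/H (no L dependence): 1.431e-04 · 14.65 / 1.002e+09 = 2.092e-12 m³/m.

value=2.092e-12 m^3/m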